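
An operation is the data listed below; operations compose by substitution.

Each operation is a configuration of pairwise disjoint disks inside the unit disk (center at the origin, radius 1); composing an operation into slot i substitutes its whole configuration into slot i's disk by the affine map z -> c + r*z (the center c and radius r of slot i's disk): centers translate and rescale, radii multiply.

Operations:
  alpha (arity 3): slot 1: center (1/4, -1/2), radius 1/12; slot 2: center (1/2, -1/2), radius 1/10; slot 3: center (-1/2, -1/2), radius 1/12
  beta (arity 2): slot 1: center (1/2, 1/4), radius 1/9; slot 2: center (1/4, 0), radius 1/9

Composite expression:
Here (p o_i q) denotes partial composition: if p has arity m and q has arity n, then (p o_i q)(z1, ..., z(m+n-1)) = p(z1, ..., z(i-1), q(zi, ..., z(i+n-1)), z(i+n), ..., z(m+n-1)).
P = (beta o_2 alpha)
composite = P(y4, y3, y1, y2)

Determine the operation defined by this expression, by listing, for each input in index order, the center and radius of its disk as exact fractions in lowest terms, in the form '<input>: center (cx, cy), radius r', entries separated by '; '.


y1: center (11/36, -1/18), radius 1/90; y2: center (7/36, -1/18), radius 1/108; y3: center (5/18, -1/18), radius 1/108; y4: center (1/2, 1/4), radius 1/9


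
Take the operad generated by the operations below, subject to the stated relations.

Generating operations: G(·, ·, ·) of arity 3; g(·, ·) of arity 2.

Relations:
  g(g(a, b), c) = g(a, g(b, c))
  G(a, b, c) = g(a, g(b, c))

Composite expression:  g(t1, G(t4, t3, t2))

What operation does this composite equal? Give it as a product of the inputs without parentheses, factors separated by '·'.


All parenthesizations of g agree; list the t-inputs left to right.
G(t4, t3, t2) flattens to t4 · t3 · t2
g(t1, G(t4, t3, t2)) flattens to t1 · t4 · t3 · t2

t1 · t4 · t3 · t2


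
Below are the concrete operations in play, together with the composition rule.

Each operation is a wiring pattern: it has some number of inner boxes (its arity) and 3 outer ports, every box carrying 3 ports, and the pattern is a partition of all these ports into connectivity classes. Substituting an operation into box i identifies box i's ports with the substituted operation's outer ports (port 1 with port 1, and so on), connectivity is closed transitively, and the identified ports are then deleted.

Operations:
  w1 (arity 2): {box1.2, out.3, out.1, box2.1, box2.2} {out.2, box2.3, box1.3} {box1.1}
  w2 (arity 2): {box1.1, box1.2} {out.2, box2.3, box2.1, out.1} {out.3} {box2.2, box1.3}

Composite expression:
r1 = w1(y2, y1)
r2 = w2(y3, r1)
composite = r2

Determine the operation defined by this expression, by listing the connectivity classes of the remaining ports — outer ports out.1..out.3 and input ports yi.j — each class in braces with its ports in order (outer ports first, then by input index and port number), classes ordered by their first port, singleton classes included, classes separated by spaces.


{out.1, out.2, y1.1, y1.2, y2.2} {out.3} {y1.3, y2.3, y3.3} {y2.1} {y3.1, y3.2}

Treat the ports identified at w2 as solder joints: merge, then drop.
composing w1 on (y2, y1), with out.j its own outer ports: {out.1, out.3, y1.1, y1.2, y2.2} {out.2, y1.3, y2.3} {y2.1}
composing w2 on (y3, y2, y1), with out.j its own outer ports: {out.1, out.2, y1.1, y1.2, y2.2} {out.3} {y1.3, y2.3, y3.3} {y2.1} {y3.1, y3.2}


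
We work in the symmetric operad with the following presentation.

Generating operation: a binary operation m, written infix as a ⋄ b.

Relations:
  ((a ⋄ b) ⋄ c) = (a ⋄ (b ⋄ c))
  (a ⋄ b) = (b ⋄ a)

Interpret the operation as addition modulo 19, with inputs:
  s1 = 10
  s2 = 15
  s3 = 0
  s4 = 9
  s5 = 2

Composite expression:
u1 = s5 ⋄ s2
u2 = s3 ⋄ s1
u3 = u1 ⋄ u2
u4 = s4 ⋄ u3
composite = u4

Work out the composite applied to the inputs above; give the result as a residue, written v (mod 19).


(s5 ⋄ s2) = 17
(s3 ⋄ s1) = 10
((s5 ⋄ s2) ⋄ (s3 ⋄ s1)) = 8
(s4 ⋄ ((s5 ⋄ s2) ⋄ (s3 ⋄ s1))) = 17

17 (mod 19)


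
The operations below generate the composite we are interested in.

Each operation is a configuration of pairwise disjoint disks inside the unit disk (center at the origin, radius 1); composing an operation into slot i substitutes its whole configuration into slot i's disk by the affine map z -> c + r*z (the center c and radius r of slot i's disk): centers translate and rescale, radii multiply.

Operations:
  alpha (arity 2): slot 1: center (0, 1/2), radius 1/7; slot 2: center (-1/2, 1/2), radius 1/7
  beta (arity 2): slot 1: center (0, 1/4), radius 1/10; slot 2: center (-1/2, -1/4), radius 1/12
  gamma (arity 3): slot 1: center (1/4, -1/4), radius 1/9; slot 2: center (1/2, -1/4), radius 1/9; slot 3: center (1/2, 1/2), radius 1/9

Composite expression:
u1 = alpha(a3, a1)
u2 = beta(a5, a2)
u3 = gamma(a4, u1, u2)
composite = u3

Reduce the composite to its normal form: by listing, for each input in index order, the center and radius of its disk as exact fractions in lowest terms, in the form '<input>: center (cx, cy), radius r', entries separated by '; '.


a1: center (4/9, -7/36), radius 1/63; a2: center (4/9, 17/36), radius 1/108; a3: center (1/2, -7/36), radius 1/63; a4: center (1/4, -1/4), radius 1/9; a5: center (1/2, 19/36), radius 1/90

Below gamma, radii multiply path by path; the a-disk centers shift.
tracing a4 down its 1-map path: center (1/4, -1/4), radius 1/9
tracing a3 down its 2-map path: center (1/2, -7/36), radius 1/63
tracing a1 down its 2-map path: center (4/9, -7/36), radius 1/63
tracing a5 down its 2-map path: center (1/2, 19/36), radius 1/90
tracing a2 down its 2-map path: center (4/9, 17/36), radius 1/108


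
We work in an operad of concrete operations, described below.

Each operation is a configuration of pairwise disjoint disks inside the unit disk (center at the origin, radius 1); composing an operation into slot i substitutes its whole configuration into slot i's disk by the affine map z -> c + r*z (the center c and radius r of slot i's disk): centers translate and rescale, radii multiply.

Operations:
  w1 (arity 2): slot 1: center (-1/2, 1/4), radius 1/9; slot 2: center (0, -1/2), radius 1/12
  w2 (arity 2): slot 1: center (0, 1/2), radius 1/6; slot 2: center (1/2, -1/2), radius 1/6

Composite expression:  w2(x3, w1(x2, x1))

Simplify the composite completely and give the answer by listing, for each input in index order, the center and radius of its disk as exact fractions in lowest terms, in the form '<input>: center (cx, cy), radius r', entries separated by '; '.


Affine substitution under w2: radii multiply and x-centers shift.
x3 passes through 1 substitution, ending at center (0, 1/2), radius 1/6
x2 passes through 2 substitutions, ending at center (5/12, -11/24), radius 1/54
x1 passes through 2 substitutions, ending at center (1/2, -7/12), radius 1/72

x1: center (1/2, -7/12), radius 1/72; x2: center (5/12, -11/24), radius 1/54; x3: center (0, 1/2), radius 1/6


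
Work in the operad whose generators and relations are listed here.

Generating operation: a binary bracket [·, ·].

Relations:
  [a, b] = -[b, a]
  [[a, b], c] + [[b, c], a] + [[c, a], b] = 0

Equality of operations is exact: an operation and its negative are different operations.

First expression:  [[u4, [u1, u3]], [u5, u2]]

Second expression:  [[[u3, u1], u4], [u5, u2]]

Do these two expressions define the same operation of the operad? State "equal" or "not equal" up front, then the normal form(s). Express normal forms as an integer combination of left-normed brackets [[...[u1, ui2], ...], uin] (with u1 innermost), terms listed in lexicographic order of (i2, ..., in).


equal: each reduces to [[[[u1, u3], u4], u2], u5] - [[[[u1, u3], u4], u5], u2]

The first expression, normalized: [[[[u1, u3], u4], u2], u5] - [[[[u1, u3], u4], u5], u2]
The second expression, normalized: [[[[u1, u3], u4], u2], u5] - [[[[u1, u3], u4], u5], u2]
One common form — equal.


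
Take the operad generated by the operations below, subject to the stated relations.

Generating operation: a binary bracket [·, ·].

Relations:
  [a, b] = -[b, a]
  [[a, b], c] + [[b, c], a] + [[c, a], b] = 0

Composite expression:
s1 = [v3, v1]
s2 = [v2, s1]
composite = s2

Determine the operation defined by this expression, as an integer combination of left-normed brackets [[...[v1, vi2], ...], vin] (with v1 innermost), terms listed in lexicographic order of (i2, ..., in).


Expand each bracket as ab - ba; the v1-initial words give the coefficients.
Composite bracket: [v2, [v3, v1]]
Applying ab - ba throughout gives 4 signed words (2^2 = 4).
The v1-initial words carry the normal form:
  v1v3v2 appears with sign +1, giving the term +[[v1, v3], v2]

[[v1, v3], v2]


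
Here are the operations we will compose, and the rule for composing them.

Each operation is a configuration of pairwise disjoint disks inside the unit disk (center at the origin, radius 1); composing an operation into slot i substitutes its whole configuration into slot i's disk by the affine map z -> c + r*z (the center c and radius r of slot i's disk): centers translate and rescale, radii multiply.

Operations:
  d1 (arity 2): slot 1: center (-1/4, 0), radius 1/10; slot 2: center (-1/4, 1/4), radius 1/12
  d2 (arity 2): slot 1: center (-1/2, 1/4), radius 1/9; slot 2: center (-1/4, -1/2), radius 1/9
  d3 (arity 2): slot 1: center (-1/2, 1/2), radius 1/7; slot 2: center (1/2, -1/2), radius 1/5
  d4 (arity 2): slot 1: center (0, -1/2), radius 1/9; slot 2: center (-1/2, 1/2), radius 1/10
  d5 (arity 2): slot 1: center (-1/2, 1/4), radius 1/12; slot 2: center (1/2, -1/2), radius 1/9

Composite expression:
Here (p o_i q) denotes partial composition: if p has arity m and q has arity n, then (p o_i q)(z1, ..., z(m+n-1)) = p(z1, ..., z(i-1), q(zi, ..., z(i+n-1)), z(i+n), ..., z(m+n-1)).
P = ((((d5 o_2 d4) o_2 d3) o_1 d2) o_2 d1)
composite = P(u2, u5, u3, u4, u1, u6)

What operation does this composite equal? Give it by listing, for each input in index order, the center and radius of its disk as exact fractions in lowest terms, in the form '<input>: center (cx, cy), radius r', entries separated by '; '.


u1: center (41/81, -91/162), radius 1/405; u2: center (-13/24, 13/48), radius 1/108; u3: center (-113/216, 91/432), radius 1/1296; u4: center (40/81, -89/162), radius 1/567; u5: center (-113/216, 5/24), radius 1/1080; u6: center (4/9, -4/9), radius 1/90

Nesting under d5 composes maps z -> c + r*z down each u-path.
u2 passes through 2 substitutions, ending at center (-13/24, 13/48), radius 1/108
u5 passes through 3 substitutions, ending at center (-113/216, 5/24), radius 1/1080
u3 passes through 3 substitutions, ending at center (-113/216, 91/432), radius 1/1296
u4 passes through 3 substitutions, ending at center (40/81, -89/162), radius 1/567
u1 passes through 3 substitutions, ending at center (41/81, -91/162), radius 1/405
u6 passes through 2 substitutions, ending at center (4/9, -4/9), radius 1/90


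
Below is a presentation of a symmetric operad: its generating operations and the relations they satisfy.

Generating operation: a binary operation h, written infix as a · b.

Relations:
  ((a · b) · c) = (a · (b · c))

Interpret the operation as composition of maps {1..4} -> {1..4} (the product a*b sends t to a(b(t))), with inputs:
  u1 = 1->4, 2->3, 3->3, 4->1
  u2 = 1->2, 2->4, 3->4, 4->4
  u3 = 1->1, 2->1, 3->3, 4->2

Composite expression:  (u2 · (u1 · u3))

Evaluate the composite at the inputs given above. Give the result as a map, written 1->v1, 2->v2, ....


(u1 · u3) = 1->4, 2->4, 3->3, 4->3
(u2 · (u1 · u3)) = 1->4, 2->4, 3->4, 4->4

1->4, 2->4, 3->4, 4->4


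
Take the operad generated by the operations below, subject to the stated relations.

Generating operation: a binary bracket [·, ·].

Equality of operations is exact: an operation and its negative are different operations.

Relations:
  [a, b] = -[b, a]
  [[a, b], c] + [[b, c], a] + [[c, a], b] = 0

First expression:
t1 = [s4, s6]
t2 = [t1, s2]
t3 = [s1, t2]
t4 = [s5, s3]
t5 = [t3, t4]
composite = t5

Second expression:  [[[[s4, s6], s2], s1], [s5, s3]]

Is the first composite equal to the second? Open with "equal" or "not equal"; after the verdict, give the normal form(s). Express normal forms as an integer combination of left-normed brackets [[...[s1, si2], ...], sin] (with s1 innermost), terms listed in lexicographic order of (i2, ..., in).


The first composite normalizes to [[[[[s1, s2], s4], s6], s3], s5] - [[[[[s1, s2], s4], s6], s5], s3] - [[[[[s1, s2], s6], s4], s3], s5] + [[[[[s1, s2], s6], s4], s5], s3] - [[[[[s1, s4], s6], s2], s3], s5] + [[[[[s1, s4], s6], s2], s5], s3] + [[[[[s1, s6], s4], s2], s3], s5] - [[[[[s1, s6], s4], s2], s5], s3]
The second composite normalizes to -[[[[[s1, s2], s4], s6], s3], s5] + [[[[[s1, s2], s4], s6], s5], s3] + [[[[[s1, s2], s6], s4], s3], s5] - [[[[[s1, s2], s6], s4], s5], s3] + [[[[[s1, s4], s6], s2], s3], s5] - [[[[[s1, s4], s6], s2], s5], s3] - [[[[[s1, s6], s4], s2], s3], s5] + [[[[[s1, s6], s4], s2], s5], s3]
They disagree, so not equal.

not equal: they reduce to [[[[[s1, s2], s4], s6], s3], s5] - [[[[[s1, s2], s4], s6], s5], s3] - [[[[[s1, s2], s6], s4], s3], s5] + [[[[[s1, s2], s6], s4], s5], s3] - [[[[[s1, s4], s6], s2], s3], s5] + [[[[[s1, s4], s6], s2], s5], s3] + [[[[[s1, s6], s4], s2], s3], s5] - [[[[[s1, s6], s4], s2], s5], s3] and -[[[[[s1, s2], s4], s6], s3], s5] + [[[[[s1, s2], s4], s6], s5], s3] + [[[[[s1, s2], s6], s4], s3], s5] - [[[[[s1, s2], s6], s4], s5], s3] + [[[[[s1, s4], s6], s2], s3], s5] - [[[[[s1, s4], s6], s2], s5], s3] - [[[[[s1, s6], s4], s2], s3], s5] + [[[[[s1, s6], s4], s2], s5], s3]


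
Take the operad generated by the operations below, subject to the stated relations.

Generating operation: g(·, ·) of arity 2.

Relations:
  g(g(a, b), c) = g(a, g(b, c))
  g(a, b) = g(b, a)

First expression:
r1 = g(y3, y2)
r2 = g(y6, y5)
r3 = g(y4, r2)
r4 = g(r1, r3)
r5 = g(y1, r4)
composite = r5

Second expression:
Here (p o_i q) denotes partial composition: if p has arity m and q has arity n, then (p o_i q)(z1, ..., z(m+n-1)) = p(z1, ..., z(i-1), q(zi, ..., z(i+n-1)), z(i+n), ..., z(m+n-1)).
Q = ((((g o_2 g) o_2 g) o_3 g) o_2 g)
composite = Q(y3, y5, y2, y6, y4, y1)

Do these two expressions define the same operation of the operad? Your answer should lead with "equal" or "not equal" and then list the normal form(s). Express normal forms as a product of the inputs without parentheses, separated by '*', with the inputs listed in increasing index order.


equal — both sides give y1 * y2 * y3 * y4 * y5 * y6

Reducing the first expression gives y1 * y2 * y3 * y4 * y5 * y6
Reducing the second expression gives y1 * y2 * y3 * y4 * y5 * y6
One common form — equal.


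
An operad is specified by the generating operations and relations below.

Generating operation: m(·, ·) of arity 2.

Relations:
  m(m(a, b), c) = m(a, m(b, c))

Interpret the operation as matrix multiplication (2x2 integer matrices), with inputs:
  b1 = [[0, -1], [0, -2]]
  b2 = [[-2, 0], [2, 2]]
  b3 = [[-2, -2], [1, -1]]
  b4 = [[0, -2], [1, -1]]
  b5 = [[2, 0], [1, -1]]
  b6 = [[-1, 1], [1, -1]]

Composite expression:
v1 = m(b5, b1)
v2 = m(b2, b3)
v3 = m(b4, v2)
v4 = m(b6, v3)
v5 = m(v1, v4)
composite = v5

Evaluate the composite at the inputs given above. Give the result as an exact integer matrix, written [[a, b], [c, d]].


[[4, -4], [-2, 2]]

m(b5, b1) = [[0, -2], [0, 1]]
m(b2, b3) = [[4, 4], [-2, -6]]
m(b4, m(b2, b3)) = [[4, 12], [6, 10]]
m(b6, m(b4, m(b2, b3))) = [[2, -2], [-2, 2]]
m(m(b5, b1), m(b6, m(b4, m(b2, b3)))) = [[4, -4], [-2, 2]]


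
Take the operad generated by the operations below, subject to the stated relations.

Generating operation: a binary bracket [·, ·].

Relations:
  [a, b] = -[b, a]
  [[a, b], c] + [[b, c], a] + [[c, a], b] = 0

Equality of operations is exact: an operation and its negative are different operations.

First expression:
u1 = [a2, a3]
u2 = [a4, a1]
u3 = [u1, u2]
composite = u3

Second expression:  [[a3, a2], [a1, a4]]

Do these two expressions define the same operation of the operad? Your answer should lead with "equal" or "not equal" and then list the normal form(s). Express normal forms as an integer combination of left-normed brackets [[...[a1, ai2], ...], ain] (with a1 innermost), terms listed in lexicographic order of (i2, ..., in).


In normal form, the first expression is [[[a1, a4], a2], a3] - [[[a1, a4], a3], a2]
In normal form, the second expression is [[[a1, a4], a2], a3] - [[[a1, a4], a3], a2]
The normal forms match — equal.

equal; both compose to [[[a1, a4], a2], a3] - [[[a1, a4], a3], a2]


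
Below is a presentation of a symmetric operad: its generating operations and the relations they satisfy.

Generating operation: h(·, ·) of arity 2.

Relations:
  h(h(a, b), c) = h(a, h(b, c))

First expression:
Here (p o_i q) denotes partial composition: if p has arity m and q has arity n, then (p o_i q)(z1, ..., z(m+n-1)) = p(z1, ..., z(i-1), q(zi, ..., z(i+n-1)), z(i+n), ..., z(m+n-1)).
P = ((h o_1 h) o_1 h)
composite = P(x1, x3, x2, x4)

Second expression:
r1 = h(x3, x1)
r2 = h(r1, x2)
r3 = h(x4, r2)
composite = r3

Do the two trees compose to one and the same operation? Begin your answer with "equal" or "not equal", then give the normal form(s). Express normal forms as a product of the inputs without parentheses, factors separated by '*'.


not equal; the first gives x1 * x3 * x2 * x4 and the second x4 * x3 * x1 * x2

In normal form, the first expression is x1 * x3 * x2 * x4
In normal form, the second expression is x4 * x3 * x1 * x2
The forms do not match — not equal.


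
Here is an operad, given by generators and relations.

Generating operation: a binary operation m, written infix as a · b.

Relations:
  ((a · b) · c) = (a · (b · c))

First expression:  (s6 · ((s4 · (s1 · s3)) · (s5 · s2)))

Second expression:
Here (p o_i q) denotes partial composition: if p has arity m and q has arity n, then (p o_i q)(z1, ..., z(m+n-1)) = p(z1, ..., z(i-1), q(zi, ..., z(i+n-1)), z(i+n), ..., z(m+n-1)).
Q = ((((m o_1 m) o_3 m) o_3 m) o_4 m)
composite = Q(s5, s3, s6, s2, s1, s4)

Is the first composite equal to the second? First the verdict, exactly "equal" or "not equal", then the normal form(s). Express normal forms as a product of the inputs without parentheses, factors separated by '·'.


not equal — first s6 · s4 · s1 · s3 · s5 · s2, second s5 · s3 · s6 · s2 · s1 · s4

Reducing the first expression gives s6 · s4 · s1 · s3 · s5 · s2
Reducing the second expression gives s5 · s3 · s6 · s2 · s1 · s4
Different reductions; not equal.


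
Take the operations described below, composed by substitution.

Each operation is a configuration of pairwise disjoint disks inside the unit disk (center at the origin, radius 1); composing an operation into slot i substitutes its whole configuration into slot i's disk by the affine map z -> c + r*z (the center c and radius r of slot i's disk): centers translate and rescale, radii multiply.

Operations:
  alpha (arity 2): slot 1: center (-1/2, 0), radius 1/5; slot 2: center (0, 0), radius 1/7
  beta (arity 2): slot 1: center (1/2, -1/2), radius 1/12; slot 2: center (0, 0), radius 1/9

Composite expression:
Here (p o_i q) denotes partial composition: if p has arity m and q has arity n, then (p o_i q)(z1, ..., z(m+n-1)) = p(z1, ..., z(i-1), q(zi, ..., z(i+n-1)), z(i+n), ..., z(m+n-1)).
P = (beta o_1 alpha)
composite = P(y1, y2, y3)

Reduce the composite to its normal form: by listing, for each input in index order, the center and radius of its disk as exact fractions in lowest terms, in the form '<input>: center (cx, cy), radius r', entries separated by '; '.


y1: center (11/24, -1/2), radius 1/60; y2: center (1/2, -1/2), radius 1/84; y3: center (0, 0), radius 1/9

Below beta, radii multiply path by path; the y-disk centers shift.
tracing y1 down its 2-map path: center (11/24, -1/2), radius 1/60
tracing y2 down its 2-map path: center (1/2, -1/2), radius 1/84
tracing y3 down its 1-map path: center (0, 0), radius 1/9


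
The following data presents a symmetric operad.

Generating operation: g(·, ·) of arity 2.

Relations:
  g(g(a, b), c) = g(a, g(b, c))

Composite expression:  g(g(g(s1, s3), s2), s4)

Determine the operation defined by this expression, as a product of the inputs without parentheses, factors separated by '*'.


s1 * s3 * s2 * s4


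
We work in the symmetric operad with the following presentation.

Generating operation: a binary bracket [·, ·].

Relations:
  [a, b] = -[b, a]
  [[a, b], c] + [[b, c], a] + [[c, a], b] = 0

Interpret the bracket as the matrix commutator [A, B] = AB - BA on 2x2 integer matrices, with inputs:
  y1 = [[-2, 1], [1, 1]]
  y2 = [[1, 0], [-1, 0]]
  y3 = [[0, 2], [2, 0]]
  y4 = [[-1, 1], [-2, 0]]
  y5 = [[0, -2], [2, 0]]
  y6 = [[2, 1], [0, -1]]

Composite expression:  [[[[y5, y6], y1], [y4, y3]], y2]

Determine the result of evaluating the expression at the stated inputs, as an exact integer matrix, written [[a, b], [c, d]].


[[168, 168], [-168, -168]]

[y5, y6] = [[-2, 6], [6, 2]]
[[y5, y6], y1] = [[0, 14], [-14, 0]]
[y4, y3] = [[6, -2], [2, -6]]
[[[y5, y6], y1], [y4, y3]] = [[0, -168], [-168, 0]]
[[[[y5, y6], y1], [y4, y3]], y2] = [[168, 168], [-168, -168]]


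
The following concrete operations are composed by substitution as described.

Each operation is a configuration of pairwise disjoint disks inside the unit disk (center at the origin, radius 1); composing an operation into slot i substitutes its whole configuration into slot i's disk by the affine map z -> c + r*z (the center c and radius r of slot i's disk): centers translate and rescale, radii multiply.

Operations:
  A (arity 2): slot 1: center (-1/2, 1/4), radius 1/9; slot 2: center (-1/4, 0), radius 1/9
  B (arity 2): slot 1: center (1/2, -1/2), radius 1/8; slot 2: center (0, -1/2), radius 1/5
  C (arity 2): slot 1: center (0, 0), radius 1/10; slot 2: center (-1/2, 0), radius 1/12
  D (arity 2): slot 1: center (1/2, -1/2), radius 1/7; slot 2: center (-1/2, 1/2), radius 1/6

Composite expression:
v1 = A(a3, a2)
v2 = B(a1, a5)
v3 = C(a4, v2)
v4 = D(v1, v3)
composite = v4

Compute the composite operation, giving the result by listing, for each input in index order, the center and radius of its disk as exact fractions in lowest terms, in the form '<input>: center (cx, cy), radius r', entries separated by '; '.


a1: center (-83/144, 71/144), radius 1/576; a2: center (13/28, -1/2), radius 1/63; a3: center (3/7, -13/28), radius 1/63; a4: center (-1/2, 1/2), radius 1/60; a5: center (-7/12, 71/144), radius 1/360


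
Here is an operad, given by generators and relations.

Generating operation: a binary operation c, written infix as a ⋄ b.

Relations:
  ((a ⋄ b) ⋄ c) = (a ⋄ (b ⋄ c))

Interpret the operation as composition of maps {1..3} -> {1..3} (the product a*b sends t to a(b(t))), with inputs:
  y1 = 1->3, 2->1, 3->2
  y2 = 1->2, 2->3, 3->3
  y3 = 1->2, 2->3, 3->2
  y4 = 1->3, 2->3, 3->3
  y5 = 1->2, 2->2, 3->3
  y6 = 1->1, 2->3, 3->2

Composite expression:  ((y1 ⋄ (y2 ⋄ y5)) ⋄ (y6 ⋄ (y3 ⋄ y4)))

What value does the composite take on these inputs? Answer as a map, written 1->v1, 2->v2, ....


1->2, 2->2, 3->2


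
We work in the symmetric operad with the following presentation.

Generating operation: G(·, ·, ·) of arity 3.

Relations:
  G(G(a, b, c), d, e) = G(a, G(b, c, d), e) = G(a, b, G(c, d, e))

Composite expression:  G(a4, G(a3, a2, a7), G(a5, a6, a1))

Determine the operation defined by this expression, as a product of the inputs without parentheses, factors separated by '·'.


a4 · a3 · a2 · a7 · a5 · a6 · a1

Under associativity of G, the answer is the a's in reading order.
G(a3, a2, a7) linearizes to a3 · a2 · a7
G(a5, a6, a1) linearizes to a5 · a6 · a1
G(a4, G(a3, a2, a7), G(a5, a6, a1)) linearizes to a4 · a3 · a2 · a7 · a5 · a6 · a1


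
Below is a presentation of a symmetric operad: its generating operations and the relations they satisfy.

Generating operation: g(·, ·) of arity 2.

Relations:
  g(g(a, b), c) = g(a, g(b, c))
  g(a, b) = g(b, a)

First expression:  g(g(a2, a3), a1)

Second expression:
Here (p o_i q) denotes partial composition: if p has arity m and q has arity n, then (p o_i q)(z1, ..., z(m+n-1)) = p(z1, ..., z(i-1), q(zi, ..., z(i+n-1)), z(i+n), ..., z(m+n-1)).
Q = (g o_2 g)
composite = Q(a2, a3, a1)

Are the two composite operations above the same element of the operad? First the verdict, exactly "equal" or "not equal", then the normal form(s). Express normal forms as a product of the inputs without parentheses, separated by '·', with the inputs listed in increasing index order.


equal; both compose to a1 · a2 · a3

The first expression reduces to a1 · a2 · a3
The second expression reduces to a1 · a2 · a3
One common form — equal.


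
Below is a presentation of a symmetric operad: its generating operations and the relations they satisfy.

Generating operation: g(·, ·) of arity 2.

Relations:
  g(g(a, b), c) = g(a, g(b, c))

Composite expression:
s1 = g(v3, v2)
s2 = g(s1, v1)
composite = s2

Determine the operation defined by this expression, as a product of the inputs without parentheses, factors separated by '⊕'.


v3 ⊕ v2 ⊕ v1

The g-tree's shape is irrelevant; the v-reading-order decides.
g(v3, v2) spells out as v3 ⊕ v2
g(g(v3, v2), v1) spells out as v3 ⊕ v2 ⊕ v1


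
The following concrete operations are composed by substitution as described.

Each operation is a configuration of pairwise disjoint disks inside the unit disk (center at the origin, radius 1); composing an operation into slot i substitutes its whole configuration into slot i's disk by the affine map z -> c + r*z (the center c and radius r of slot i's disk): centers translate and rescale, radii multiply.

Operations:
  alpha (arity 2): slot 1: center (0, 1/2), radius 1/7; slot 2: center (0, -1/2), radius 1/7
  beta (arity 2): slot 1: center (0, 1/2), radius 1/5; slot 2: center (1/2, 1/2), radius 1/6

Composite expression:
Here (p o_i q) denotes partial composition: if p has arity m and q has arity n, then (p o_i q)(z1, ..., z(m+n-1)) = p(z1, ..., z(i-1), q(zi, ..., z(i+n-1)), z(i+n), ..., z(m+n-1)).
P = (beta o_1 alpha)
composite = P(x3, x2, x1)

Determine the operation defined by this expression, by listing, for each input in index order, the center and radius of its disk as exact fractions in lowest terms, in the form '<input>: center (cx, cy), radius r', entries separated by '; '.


x1: center (1/2, 1/2), radius 1/6; x2: center (0, 2/5), radius 1/35; x3: center (0, 3/5), radius 1/35


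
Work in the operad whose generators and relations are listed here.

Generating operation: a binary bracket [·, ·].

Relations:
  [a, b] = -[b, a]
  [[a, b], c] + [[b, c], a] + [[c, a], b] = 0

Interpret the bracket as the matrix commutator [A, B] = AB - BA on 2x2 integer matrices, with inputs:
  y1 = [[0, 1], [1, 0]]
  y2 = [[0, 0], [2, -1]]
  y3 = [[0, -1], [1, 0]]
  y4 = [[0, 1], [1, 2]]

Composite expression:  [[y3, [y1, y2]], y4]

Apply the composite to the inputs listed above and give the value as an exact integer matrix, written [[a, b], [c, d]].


[y1, y2] = [[2, -1], [1, -2]]
[y3, [y1, y2]] = [[0, 4], [4, 0]]
[[y3, [y1, y2]], y4] = [[0, 8], [-8, 0]]

[[0, 8], [-8, 0]]


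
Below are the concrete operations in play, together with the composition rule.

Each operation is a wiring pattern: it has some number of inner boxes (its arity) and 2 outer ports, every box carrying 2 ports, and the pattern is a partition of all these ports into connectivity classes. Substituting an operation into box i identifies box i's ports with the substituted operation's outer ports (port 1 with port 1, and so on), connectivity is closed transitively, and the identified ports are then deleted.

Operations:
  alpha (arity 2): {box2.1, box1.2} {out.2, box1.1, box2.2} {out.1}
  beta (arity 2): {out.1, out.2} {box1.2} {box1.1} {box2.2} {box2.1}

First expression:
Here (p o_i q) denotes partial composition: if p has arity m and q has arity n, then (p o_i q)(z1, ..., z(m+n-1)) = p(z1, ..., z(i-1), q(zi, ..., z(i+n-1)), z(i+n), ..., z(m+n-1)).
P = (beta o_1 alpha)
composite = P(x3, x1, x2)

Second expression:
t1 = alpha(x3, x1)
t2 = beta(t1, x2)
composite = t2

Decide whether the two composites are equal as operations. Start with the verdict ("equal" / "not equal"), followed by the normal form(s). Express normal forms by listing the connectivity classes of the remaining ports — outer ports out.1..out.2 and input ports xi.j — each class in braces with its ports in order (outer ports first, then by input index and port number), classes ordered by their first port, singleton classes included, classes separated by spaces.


equal; both compose to {out.1, out.2} {x1.1, x3.2} {x1.2, x3.1} {x2.1} {x2.2}

The first composite normalizes to {out.1, out.2} {x1.1, x3.2} {x1.2, x3.1} {x2.1} {x2.2}
The second composite normalizes to {out.1, out.2} {x1.1, x3.2} {x1.2, x3.1} {x2.1} {x2.2}
One common form — equal.


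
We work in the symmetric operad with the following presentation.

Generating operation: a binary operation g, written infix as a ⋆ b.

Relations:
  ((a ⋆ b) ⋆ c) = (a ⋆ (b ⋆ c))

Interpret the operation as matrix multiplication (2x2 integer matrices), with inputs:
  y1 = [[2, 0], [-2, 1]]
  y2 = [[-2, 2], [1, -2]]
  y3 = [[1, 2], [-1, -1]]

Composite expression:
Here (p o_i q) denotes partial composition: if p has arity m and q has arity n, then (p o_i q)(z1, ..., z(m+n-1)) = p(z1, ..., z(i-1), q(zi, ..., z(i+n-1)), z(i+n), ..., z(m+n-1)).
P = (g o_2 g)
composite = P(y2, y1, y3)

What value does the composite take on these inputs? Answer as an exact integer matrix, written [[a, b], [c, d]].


(y1 ⋆ y3) = [[2, 4], [-3, -5]]
(y2 ⋆ (y1 ⋆ y3)) = [[-10, -18], [8, 14]]

[[-10, -18], [8, 14]]


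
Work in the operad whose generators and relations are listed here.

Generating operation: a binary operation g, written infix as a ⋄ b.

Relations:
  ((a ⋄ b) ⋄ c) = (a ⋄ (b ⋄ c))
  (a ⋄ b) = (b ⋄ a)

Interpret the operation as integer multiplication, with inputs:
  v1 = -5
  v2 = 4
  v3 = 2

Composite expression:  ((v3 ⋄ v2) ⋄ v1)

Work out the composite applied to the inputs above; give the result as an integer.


(v3 ⋄ v2) = 8
((v3 ⋄ v2) ⋄ v1) = -40

-40


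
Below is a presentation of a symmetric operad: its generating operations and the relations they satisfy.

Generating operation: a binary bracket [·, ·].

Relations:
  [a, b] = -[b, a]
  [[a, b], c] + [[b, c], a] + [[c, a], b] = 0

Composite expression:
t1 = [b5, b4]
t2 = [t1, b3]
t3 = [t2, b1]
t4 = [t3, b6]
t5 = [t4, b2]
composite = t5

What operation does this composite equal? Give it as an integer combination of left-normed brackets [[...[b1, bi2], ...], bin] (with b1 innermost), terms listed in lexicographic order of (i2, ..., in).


-[[[[[b1, b3], b4], b5], b6], b2] + [[[[[b1, b3], b5], b4], b6], b2] + [[[[[b1, b4], b5], b3], b6], b2] - [[[[[b1, b5], b4], b3], b6], b2]


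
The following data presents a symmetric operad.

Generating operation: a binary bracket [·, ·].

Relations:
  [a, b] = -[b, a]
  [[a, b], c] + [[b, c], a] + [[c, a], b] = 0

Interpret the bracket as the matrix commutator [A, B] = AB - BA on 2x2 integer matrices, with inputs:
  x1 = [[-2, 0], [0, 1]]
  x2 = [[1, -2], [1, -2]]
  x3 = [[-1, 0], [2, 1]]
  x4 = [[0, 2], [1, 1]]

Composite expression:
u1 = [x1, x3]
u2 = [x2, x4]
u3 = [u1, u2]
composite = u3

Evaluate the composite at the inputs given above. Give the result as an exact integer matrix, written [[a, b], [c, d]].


[[-24, 0], [-48, 24]]

[x1, x3] = [[0, 0], [6, 0]]
[x2, x4] = [[-4, 4], [-4, 4]]
[[x1, x3], [x2, x4]] = [[-24, 0], [-48, 24]]


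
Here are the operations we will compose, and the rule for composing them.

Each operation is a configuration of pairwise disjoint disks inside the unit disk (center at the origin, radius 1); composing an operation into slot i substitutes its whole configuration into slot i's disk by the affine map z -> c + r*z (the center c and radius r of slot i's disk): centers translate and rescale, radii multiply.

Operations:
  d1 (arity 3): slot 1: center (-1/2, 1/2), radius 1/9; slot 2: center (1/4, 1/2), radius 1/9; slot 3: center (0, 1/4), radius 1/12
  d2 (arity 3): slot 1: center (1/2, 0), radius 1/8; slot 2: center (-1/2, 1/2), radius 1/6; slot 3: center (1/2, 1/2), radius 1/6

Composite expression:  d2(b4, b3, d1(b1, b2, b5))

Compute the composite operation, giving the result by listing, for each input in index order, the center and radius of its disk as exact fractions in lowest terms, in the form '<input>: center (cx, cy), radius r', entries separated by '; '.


Each b-disk chains the slot maps above it in d2; radii multiply.
tracing b4 down its 1-map path: center (1/2, 0), radius 1/8
tracing b3 down its 1-map path: center (-1/2, 1/2), radius 1/6
tracing b1 down its 2-map path: center (5/12, 7/12), radius 1/54
tracing b2 down its 2-map path: center (13/24, 7/12), radius 1/54
tracing b5 down its 2-map path: center (1/2, 13/24), radius 1/72

b1: center (5/12, 7/12), radius 1/54; b2: center (13/24, 7/12), radius 1/54; b3: center (-1/2, 1/2), radius 1/6; b4: center (1/2, 0), radius 1/8; b5: center (1/2, 13/24), radius 1/72


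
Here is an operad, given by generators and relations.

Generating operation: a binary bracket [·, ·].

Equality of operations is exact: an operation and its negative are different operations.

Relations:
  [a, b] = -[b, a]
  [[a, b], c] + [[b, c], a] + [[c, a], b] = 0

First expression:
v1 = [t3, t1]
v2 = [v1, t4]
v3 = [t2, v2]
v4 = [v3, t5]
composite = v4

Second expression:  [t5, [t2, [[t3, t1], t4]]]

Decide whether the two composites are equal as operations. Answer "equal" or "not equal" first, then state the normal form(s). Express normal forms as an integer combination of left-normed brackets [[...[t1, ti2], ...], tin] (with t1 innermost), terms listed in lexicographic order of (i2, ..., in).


not equal — first [[[[t1, t3], t4], t2], t5], second -[[[[t1, t3], t4], t2], t5]


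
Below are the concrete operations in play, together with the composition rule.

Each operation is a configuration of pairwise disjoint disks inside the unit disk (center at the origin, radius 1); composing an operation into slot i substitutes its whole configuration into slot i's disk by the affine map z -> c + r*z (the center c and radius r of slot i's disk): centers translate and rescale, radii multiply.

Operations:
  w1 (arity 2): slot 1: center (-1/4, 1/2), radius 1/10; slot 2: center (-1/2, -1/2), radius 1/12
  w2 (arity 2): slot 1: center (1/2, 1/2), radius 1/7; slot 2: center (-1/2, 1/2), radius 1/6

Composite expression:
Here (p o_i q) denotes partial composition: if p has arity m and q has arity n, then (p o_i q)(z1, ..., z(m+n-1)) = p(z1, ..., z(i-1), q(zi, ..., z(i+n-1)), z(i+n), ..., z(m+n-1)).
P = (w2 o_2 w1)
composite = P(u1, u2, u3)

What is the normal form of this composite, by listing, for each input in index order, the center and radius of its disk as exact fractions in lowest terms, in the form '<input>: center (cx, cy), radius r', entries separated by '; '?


Only the slot chain above each u matters under w2; compose those maps.
input u1: composing its 1 substitution step yields center (1/2, 1/2), radius 1/7
input u2: composing its 2 substitution steps yields center (-13/24, 7/12), radius 1/60
input u3: composing its 2 substitution steps yields center (-7/12, 5/12), radius 1/72

u1: center (1/2, 1/2), radius 1/7; u2: center (-13/24, 7/12), radius 1/60; u3: center (-7/12, 5/12), radius 1/72


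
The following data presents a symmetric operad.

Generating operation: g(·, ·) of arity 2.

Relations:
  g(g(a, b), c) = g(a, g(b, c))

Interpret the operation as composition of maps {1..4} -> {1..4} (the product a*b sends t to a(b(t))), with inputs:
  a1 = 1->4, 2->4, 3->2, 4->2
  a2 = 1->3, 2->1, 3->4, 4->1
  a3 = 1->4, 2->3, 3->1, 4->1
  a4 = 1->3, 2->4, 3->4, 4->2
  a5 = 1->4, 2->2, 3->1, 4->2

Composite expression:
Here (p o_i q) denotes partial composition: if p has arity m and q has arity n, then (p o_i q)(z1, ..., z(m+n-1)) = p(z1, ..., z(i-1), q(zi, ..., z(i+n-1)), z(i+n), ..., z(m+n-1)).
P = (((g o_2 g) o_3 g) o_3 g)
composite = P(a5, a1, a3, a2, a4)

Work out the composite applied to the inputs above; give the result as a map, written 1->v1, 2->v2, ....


1->2, 2->2, 3->2, 4->2

g(a3, a2) = 1->1, 2->4, 3->1, 4->4
g(g(a3, a2), a4) = 1->1, 2->4, 3->4, 4->4
g(a1, g(g(a3, a2), a4)) = 1->4, 2->2, 3->2, 4->2
g(a5, g(a1, g(g(a3, a2), a4))) = 1->2, 2->2, 3->2, 4->2


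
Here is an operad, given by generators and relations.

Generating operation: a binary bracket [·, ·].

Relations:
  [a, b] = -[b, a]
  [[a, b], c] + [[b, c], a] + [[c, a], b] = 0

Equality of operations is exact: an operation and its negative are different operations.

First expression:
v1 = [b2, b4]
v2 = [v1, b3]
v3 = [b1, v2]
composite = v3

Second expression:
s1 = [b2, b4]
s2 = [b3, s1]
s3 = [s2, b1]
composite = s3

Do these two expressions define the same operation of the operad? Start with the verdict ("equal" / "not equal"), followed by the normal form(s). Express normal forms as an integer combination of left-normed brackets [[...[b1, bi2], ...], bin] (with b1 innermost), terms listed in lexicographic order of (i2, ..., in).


The first expression, normalized: [[[b1, b2], b4], b3] - [[[b1, b3], b2], b4] + [[[b1, b3], b4], b2] - [[[b1, b4], b2], b3]
The second expression, normalized: [[[b1, b2], b4], b3] - [[[b1, b3], b2], b4] + [[[b1, b3], b4], b2] - [[[b1, b4], b2], b3]
Same normal form: equal.

equal: each reduces to [[[b1, b2], b4], b3] - [[[b1, b3], b2], b4] + [[[b1, b3], b4], b2] - [[[b1, b4], b2], b3]


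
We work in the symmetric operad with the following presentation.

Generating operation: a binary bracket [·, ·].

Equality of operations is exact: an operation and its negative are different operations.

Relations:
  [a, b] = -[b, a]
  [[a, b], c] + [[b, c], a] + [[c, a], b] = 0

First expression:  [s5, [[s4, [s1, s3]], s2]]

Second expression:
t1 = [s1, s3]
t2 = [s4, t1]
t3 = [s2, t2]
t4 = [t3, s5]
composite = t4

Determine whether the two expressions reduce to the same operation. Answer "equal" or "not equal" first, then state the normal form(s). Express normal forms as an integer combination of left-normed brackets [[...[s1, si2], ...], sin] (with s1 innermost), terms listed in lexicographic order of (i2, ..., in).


equal: each reduces to [[[[s1, s3], s4], s2], s5]

Reducing the first expression gives [[[[s1, s3], s4], s2], s5]
Reducing the second expression gives [[[[s1, s3], s4], s2], s5]
Both agree, so they are equal.


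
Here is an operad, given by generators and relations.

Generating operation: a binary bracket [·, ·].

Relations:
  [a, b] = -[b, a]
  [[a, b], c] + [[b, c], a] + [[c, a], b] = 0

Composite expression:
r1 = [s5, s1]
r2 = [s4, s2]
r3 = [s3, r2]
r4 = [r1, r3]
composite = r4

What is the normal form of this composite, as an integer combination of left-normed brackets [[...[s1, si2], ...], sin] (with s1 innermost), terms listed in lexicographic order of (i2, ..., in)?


-[[[[s1, s5], s2], s4], s3] + [[[[s1, s5], s3], s2], s4] - [[[[s1, s5], s3], s4], s2] + [[[[s1, s5], s4], s2], s3]

Antisymmetry and Jacobi reduce to s1-anchored left-normed brackets.
Composite bracket: [[s5, s1], [s3, [s4, s2]]]
Each bracket splits as ab - ba, giving 16 signed words (2^4 = 16).
Words beginning with s1 determine it all:
  sign of s1s5s2s4s3 is -1, so it contributes -[[[[s1, s5], s2], s4], s3]
  sign of s1s5s3s2s4 is +1, so it contributes +[[[[s1, s5], s3], s2], s4]
  sign of s1s5s3s4s2 is -1, so it contributes -[[[[s1, s5], s3], s4], s2]
  sign of s1s5s4s2s3 is +1, so it contributes +[[[[s1, s5], s4], s2], s3]


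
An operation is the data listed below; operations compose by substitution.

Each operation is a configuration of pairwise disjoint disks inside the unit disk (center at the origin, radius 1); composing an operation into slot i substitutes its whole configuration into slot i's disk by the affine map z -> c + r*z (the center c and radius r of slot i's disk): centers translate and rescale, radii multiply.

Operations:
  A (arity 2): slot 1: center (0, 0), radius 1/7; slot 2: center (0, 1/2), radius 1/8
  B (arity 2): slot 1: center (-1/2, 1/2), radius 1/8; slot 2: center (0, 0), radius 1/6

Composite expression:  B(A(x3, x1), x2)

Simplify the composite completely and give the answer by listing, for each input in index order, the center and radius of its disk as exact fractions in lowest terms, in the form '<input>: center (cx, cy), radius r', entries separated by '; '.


Follow each x-input down from B: c' goes to c + r*c', radius to r*r'.
x3: after 2 affine steps, its disk has center (-1/2, 1/2), radius 1/56
x1: after 2 affine steps, its disk has center (-1/2, 9/16), radius 1/64
x2: after 1 affine step, its disk has center (0, 0), radius 1/6

x1: center (-1/2, 9/16), radius 1/64; x2: center (0, 0), radius 1/6; x3: center (-1/2, 1/2), radius 1/56
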